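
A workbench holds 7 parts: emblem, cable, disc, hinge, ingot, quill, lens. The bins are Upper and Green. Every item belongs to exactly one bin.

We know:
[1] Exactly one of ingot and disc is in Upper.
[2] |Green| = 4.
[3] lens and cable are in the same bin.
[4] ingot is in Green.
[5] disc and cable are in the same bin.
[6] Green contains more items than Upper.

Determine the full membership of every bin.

From (4): ingot ∈ Green.
(1) (exactly one): disc ∈ Upper.
(5): cable matches disc: cable ∈ Upper.
(3): lens matches cable: lens ∈ Upper.
(2): only 4 candidates remain for Green, so all are in.

Upper = {cable, disc, lens}; Green = {emblem, hinge, ingot, quill}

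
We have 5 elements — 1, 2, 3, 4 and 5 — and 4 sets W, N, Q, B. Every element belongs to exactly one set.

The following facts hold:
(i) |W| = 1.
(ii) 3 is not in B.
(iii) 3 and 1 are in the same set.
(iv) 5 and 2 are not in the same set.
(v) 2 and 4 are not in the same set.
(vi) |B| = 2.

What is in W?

W = {2}

From (ii): 3 ∉ B.
(iii): 1 matches 3: 1 ∉ B.
Suppose 1 ∈ W: no assignment then satisfies all the clues, so 1 ∉ W.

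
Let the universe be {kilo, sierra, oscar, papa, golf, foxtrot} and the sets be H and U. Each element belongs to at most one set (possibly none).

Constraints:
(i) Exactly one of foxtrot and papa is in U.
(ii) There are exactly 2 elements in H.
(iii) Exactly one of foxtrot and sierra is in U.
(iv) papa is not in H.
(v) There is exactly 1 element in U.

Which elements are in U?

From (iv): papa ∉ H.
Suppose kilo ∈ U: no assignment then satisfies all the clues, so kilo ∉ U.

U = {foxtrot}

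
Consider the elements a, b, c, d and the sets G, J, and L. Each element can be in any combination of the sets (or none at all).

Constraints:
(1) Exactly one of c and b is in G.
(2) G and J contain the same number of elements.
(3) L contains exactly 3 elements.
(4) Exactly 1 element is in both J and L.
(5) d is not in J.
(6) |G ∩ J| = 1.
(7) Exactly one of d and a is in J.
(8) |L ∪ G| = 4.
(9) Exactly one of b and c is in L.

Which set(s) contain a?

a: J, L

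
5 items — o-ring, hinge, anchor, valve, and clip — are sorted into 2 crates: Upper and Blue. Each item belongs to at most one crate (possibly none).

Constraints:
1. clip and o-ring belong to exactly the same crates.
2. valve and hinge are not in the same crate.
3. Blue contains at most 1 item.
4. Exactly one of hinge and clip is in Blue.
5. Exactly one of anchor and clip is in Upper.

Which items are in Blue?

Blue = {hinge}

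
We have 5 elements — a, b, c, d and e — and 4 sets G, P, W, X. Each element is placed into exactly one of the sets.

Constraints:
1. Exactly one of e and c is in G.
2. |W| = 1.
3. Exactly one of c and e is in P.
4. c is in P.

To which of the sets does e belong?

e: G

From (4): c ∈ P.
(1) (exactly one): e ∈ G.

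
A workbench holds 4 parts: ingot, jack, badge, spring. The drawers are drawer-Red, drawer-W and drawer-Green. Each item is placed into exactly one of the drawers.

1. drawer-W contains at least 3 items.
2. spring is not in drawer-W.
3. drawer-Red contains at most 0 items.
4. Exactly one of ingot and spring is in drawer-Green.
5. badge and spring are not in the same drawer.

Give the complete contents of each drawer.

From (2): spring ∉ drawer-W.
(1): only 3 candidates remain for drawer-W, so all are in.
(3): drawer-Red already has 0, so the rest are out.
(4) (exactly one): spring ∈ drawer-Green.

drawer-Red = {}; drawer-W = {badge, ingot, jack}; drawer-Green = {spring}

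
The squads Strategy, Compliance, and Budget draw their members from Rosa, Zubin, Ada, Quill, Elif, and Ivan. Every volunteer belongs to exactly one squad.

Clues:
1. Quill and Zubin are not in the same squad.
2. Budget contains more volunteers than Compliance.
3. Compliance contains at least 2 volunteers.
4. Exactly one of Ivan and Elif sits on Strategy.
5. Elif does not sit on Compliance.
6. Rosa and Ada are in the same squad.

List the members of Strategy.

Strategy = {Elif}

From (5): Elif ∉ Compliance.
Suppose Rosa ∈ Strategy: no assignment then satisfies all the clues, so Rosa ∉ Strategy.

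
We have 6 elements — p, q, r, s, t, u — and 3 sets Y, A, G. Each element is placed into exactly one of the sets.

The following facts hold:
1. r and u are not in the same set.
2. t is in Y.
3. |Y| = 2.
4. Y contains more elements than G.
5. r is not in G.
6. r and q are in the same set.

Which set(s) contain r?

r: A

From (2): t ∈ Y.
From (5): r ∉ G.
(6): q matches r: q ∉ G.
Suppose r ∈ Y: no assignment then satisfies all the clues, so r ∉ Y.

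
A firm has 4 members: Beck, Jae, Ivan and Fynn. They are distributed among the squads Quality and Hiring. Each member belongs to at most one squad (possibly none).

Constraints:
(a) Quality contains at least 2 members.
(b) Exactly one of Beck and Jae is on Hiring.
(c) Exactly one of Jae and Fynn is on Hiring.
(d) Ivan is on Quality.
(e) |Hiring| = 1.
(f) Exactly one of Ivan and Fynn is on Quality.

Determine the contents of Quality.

Quality = {Beck, Ivan}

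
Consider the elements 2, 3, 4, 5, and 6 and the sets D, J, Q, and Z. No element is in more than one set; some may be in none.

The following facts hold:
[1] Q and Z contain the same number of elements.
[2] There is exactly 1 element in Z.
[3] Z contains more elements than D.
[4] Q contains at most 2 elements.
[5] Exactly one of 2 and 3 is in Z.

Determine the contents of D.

D = {}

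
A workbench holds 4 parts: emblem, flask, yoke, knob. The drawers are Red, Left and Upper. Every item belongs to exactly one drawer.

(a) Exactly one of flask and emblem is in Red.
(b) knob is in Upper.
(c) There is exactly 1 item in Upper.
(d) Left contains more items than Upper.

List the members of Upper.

From (b): knob ∈ Upper.
(c): Upper already has 1, so the rest are out.

Upper = {knob}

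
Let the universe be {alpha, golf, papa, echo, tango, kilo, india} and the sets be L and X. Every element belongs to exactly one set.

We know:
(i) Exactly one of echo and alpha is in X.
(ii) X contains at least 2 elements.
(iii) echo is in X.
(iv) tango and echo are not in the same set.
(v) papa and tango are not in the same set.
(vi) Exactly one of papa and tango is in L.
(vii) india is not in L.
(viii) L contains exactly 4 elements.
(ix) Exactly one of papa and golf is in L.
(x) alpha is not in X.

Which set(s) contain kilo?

kilo: L

From (iii): echo ∈ X.
From (vii): india ∉ L.
From (x): alpha ∉ X.
(iv): tango ∉ X.
Only one set left: alpha ∈ L.
Only one set left: tango ∈ L.
Only one set left: india ∈ X.
(v): papa ∉ L.
(viii): only 4 candidates remain for L, so all are in.
Only one set left: papa ∈ X.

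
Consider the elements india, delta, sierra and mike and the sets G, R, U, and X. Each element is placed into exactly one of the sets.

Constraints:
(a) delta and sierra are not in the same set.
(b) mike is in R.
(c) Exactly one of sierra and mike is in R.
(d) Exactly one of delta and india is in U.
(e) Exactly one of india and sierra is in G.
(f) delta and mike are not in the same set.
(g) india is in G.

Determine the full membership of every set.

From (b): mike ∈ R.
From (g): india ∈ G.
(c) (exactly one): sierra ∉ R.
(d) (exactly one): delta ∈ U.
(e) (exactly one): sierra ∉ G.
(a): sierra ∉ U.
Only one set left: sierra ∈ X.

G = {india}; R = {mike}; U = {delta}; X = {sierra}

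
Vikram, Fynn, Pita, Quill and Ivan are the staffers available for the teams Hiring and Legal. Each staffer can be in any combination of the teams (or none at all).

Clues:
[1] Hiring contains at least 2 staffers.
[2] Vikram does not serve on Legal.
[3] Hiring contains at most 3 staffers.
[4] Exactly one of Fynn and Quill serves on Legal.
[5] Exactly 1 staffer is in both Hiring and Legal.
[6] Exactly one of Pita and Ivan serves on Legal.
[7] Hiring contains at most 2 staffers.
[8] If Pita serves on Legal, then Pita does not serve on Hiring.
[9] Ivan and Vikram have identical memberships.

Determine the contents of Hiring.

Hiring = {Fynn, Quill}

From (2): Vikram ∉ Legal.
(9): Ivan matches Vikram: Ivan ∉ Legal.
(6) (exactly one): Pita ∈ Legal.
(8): Pita ∉ Hiring.
Suppose Vikram ∈ Hiring: no assignment then satisfies all the clues, so Vikram ∉ Hiring.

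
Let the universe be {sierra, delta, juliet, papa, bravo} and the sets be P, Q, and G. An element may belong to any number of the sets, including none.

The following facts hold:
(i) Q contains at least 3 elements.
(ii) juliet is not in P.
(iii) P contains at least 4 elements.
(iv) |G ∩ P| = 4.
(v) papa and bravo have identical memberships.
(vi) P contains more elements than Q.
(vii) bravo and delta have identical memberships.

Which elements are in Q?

Q = {bravo, delta, papa}

From (ii): juliet ∉ P.
(iii): only 4 candidates remain for P, so all are in.
Suppose sierra ∈ Q: no assignment then satisfies all the clues, so sierra ∉ Q.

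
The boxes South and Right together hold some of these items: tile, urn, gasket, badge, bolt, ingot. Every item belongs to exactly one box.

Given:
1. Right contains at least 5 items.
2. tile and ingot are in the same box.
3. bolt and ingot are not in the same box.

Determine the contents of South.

South = {bolt}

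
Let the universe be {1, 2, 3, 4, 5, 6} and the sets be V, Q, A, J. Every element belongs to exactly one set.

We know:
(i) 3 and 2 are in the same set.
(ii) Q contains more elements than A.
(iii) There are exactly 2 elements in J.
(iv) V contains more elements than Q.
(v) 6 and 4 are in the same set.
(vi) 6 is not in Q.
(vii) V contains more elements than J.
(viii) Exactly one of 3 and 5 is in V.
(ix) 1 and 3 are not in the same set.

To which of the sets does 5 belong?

5: V

From (vi): 6 ∉ Q.
(v): 4 matches 6: 4 ∉ Q.
Suppose 5 ∉ V: no assignment then satisfies all the clues, so 5 ∈ V.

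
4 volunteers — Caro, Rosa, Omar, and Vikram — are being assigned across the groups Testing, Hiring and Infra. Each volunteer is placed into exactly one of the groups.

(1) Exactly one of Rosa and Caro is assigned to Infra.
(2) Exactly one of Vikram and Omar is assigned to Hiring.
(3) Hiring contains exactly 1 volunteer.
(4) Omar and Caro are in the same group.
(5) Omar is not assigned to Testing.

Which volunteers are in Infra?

Infra = {Caro, Omar}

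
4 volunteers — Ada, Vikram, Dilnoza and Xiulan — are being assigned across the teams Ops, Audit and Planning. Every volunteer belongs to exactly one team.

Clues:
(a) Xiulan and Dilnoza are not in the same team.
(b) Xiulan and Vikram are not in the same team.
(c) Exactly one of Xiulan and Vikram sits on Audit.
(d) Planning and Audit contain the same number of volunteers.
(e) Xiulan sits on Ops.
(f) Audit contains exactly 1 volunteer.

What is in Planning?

Planning = {Dilnoza}

From (e): Xiulan ∈ Ops.
(a): Dilnoza ∉ Ops.
(b): Vikram ∉ Ops.
(c) (exactly one): Vikram ∈ Audit.
(f): Audit already has 1, so the rest are out.
Only one team left: Dilnoza ∈ Planning.
Suppose Ada ∈ Planning: no assignment then satisfies all the clues, so Ada ∉ Planning.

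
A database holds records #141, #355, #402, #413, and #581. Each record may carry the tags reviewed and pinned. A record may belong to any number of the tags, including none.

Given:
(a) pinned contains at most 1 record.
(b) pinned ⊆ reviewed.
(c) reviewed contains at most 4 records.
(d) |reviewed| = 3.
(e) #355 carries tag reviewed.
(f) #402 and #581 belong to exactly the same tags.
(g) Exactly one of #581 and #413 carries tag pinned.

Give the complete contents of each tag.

reviewed = {#141, #355, #413}; pinned = {#413}

From (e): #355 ∈ reviewed.
Suppose #141 ∉ reviewed: no assignment then satisfies all the clues, so #141 ∈ reviewed.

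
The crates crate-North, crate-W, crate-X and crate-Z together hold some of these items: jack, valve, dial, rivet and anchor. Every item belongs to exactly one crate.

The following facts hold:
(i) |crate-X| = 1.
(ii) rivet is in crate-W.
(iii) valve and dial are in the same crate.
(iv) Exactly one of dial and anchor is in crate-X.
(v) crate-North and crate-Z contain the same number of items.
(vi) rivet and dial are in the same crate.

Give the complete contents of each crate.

crate-North = {}; crate-W = {dial, jack, rivet, valve}; crate-X = {anchor}; crate-Z = {}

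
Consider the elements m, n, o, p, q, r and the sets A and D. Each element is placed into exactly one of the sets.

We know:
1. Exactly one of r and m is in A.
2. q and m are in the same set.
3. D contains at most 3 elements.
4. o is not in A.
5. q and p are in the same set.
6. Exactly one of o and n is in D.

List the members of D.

D = {o, r}

From (4): o ∉ A.
Only one set left: o ∈ D.
(6) (exactly one): n ∉ D.
Only one set left: n ∈ A.
Suppose m ∈ D: no assignment then satisfies all the clues, so m ∉ D.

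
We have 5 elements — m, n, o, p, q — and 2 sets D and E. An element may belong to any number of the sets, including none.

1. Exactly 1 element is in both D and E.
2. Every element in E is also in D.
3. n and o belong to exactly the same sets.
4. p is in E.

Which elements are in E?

From (4): p ∈ E.
(2) with p ∈ E: p ∈ D.
Suppose m ∈ E: no assignment then satisfies all the clues, so m ∉ E.

E = {p}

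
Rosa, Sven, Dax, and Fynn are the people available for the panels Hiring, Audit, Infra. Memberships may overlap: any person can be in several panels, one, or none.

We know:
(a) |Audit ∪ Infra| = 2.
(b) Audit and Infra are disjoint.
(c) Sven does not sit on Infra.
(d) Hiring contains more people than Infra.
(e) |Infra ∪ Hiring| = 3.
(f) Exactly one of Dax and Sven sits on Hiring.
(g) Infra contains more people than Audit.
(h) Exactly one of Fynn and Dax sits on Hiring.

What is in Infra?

Infra = {Fynn, Rosa}

From (c): Sven ∉ Infra.
Suppose Rosa ∉ Infra: no assignment then satisfies all the clues, so Rosa ∈ Infra.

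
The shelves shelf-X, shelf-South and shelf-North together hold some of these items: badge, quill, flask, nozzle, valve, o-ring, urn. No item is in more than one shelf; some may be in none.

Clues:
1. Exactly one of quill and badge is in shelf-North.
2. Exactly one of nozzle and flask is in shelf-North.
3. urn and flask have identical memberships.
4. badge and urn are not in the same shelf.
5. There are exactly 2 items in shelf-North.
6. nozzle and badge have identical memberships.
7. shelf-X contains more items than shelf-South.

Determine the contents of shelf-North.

shelf-North = {badge, nozzle}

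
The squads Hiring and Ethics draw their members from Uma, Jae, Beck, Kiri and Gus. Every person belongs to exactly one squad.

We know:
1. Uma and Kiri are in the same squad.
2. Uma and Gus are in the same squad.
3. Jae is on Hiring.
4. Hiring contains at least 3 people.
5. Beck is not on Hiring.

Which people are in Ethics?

Ethics = {Beck}

From (3): Jae ∈ Hiring.
From (5): Beck ∉ Hiring.
Only one squad left: Beck ∈ Ethics.
Suppose Uma ∈ Ethics: no assignment then satisfies all the clues, so Uma ∉ Ethics.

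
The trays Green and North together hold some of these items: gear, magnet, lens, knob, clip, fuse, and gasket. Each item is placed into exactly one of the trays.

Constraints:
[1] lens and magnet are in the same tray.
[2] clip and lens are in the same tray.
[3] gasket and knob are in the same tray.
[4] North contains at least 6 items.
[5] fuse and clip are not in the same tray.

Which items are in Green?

Green = {fuse}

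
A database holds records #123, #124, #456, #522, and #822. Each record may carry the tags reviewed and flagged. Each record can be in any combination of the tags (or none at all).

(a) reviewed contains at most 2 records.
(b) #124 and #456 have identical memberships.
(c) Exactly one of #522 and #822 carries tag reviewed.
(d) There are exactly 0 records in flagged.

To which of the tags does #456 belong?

(d): flagged already has 0, so the rest are out.
Suppose #456 ∈ reviewed: no assignment then satisfies all the clues, so #456 ∉ reviewed.

#456: none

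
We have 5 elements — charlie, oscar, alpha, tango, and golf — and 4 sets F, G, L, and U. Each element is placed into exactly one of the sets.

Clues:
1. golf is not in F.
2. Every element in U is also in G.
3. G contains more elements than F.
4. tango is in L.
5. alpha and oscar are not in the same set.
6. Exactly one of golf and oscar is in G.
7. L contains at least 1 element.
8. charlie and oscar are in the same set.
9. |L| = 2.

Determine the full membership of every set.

F = {alpha}; G = {charlie, oscar}; L = {golf, tango}; U = {}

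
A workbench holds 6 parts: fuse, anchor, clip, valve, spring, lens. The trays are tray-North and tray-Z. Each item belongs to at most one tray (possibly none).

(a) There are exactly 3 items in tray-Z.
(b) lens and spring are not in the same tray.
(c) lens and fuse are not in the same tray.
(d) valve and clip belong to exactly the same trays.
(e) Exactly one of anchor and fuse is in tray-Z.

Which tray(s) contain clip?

clip: tray-Z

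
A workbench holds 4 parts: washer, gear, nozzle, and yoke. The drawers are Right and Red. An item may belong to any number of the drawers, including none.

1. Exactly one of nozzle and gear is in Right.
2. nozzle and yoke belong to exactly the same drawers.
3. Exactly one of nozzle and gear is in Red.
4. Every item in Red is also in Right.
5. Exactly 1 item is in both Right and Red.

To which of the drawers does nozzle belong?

nozzle: none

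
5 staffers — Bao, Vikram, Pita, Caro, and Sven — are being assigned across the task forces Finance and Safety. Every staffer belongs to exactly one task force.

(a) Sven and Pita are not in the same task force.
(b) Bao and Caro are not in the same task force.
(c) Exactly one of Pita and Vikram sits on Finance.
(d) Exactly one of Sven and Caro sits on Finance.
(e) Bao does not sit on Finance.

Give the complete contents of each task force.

From (e): Bao ∉ Finance.
Only one task force left: Bao ∈ Safety.
(b): Caro ∉ Safety.
Only one task force left: Caro ∈ Finance.
(d) (exactly one): Sven ∉ Finance.
Only one task force left: Sven ∈ Safety.
(a): Pita ∉ Safety.
Only one task force left: Pita ∈ Finance.
(c) (exactly one): Vikram ∉ Finance.
Only one task force left: Vikram ∈ Safety.

Finance = {Caro, Pita}; Safety = {Bao, Sven, Vikram}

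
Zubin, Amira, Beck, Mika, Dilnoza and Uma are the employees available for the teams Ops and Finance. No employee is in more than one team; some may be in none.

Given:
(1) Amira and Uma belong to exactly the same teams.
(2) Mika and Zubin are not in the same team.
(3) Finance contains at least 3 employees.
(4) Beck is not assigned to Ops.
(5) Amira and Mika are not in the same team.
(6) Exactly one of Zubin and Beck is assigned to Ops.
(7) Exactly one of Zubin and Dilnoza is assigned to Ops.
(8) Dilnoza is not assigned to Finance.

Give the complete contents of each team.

Ops = {Zubin}; Finance = {Amira, Beck, Uma}

From (4): Beck ∉ Ops.
From (8): Dilnoza ∉ Finance.
(6) (exactly one): Zubin ∈ Ops.
(7) (exactly one): Dilnoza ∉ Ops.
(2): Mika ∉ Ops.
Suppose Amira ∈ Ops: no assignment then satisfies all the clues, so Amira ∉ Ops.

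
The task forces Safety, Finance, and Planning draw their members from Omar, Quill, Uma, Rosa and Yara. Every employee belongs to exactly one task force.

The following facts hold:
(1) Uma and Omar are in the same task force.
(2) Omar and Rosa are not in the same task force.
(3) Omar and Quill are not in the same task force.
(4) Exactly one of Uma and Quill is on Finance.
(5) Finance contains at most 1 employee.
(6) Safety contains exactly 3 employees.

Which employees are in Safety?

Safety = {Omar, Uma, Yara}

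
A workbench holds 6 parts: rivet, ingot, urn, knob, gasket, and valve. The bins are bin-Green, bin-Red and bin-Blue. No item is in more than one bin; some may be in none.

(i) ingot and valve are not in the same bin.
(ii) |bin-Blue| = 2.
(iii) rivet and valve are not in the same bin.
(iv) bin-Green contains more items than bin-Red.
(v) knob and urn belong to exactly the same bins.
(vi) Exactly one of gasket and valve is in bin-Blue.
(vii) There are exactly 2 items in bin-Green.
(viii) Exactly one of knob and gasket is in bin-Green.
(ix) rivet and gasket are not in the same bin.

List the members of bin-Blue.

bin-Blue = {gasket, ingot}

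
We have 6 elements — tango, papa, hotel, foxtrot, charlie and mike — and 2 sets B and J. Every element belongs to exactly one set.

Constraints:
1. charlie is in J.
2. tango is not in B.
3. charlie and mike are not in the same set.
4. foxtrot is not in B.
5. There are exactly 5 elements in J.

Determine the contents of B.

From (1): charlie ∈ J.
From (2): tango ∉ B.
From (4): foxtrot ∉ B.
(3): mike ∉ J.
(5): only 5 candidates remain for J, so all are in.
Only one set left: mike ∈ B.

B = {mike}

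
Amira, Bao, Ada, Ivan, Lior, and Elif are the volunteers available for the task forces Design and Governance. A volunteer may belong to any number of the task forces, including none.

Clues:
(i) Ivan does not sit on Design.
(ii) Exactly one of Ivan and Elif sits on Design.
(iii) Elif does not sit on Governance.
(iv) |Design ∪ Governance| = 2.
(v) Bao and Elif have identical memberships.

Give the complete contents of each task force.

Design = {Bao, Elif}; Governance = {}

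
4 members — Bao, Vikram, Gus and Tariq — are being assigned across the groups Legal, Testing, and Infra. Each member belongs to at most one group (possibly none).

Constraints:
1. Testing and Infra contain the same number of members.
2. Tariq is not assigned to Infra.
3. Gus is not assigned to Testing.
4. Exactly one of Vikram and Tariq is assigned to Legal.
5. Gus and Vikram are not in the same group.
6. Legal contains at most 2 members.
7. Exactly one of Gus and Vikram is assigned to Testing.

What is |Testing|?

1

From (2): Tariq ∉ Infra.
From (3): Gus ∉ Testing.
(7) (exactly one): Vikram ∈ Testing.
(4) (exactly one): Tariq ∈ Legal.
Suppose Bao ∈ Testing: no assignment then satisfies all the clues, so Bao ∉ Testing.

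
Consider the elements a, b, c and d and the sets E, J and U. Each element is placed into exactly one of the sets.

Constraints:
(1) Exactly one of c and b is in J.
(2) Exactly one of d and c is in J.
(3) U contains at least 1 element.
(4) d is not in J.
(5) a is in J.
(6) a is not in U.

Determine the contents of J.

From (4): d ∉ J.
From (5): a ∈ J.
(2) (exactly one): c ∈ J.
(1) (exactly one): b ∉ J.

J = {a, c}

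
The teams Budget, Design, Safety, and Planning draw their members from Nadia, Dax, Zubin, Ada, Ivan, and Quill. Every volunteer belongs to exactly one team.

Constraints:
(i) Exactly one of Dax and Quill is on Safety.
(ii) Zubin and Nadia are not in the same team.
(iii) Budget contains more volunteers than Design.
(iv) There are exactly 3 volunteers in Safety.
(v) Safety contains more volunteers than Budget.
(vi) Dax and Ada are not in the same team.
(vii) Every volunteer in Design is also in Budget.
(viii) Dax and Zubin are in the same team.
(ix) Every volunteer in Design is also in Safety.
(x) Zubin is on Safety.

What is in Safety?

Safety = {Dax, Ivan, Zubin}

From (x): Zubin ∈ Safety.
(ii): Nadia ∉ Safety.
(viii): Dax matches Zubin: Dax ∉ Budget.
(viii): Dax matches Zubin: Dax ∉ Design.
(viii): Dax matches Zubin: Dax ∈ Safety.
(ix) contrapositive: Nadia ∉ Design.
(i) (exactly one): Quill ∉ Safety.
(vi): Ada ∉ Safety.
(ix) contrapositive: Ada ∉ Design.
(ix) contrapositive: Quill ∉ Design.
(iv): only 3 candidates remain for Safety, so all are in.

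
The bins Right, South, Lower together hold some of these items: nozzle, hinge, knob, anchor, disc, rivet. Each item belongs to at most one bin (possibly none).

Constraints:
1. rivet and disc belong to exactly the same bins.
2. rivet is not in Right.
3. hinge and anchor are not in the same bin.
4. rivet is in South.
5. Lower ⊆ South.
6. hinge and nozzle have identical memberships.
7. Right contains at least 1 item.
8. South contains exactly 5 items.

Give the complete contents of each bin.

Right = {anchor}; South = {disc, hinge, knob, nozzle, rivet}; Lower = {}

From (2): rivet ∉ Right.
From (4): rivet ∈ South.
(1): disc matches rivet: disc ∉ Right.
(1): disc matches rivet: disc ∈ South.
Suppose nozzle ∈ Right: no assignment then satisfies all the clues, so nozzle ∉ Right.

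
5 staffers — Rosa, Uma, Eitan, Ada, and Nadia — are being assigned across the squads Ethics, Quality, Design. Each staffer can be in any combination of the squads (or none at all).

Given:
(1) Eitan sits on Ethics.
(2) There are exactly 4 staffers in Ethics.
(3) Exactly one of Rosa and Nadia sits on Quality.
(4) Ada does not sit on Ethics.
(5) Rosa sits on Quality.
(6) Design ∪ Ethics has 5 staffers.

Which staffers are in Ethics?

From (1): Eitan ∈ Ethics.
From (4): Ada ∉ Ethics.
From (5): Rosa ∈ Quality.
(2): only 4 candidates remain for Ethics, so all are in.
(3) (exactly one): Nadia ∉ Quality.

Ethics = {Eitan, Nadia, Rosa, Uma}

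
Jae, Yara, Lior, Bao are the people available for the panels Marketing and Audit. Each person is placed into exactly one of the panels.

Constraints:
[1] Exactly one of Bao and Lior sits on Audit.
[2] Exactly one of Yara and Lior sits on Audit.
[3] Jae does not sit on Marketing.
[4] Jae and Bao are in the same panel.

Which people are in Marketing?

Marketing = {Lior}

From (3): Jae ∉ Marketing.
(4): Bao matches Jae: Bao ∉ Marketing.
Only one panel left: Jae ∈ Audit.
Only one panel left: Bao ∈ Audit.
(1) (exactly one): Lior ∉ Audit.
(2) (exactly one): Yara ∈ Audit.
Only one panel left: Lior ∈ Marketing.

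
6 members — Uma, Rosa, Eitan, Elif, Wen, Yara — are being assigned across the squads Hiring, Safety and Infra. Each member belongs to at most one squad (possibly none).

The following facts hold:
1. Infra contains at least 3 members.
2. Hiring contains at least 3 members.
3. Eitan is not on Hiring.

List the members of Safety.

Safety = {}

From (3): Eitan ∉ Hiring.
Suppose Uma ∈ Safety: no assignment then satisfies all the clues, so Uma ∉ Safety.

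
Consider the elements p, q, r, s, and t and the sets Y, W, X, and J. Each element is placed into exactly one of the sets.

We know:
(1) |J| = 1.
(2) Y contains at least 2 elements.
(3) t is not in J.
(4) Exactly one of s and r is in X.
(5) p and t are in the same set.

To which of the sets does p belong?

p: Y

From (3): t ∉ J.
(5): p matches t: p ∉ J.
Suppose p ∉ Y: no assignment then satisfies all the clues, so p ∈ Y.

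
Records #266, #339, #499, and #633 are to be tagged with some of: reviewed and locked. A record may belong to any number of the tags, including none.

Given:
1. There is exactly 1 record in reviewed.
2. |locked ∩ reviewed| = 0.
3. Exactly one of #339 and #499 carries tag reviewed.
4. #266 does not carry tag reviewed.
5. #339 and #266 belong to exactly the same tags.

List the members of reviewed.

From (4): #266 ∉ reviewed.
(5): #339 matches #266: #339 ∉ reviewed.
(3) (exactly one): #499 ∈ reviewed.
(1): reviewed already has 1, so the rest are out.

reviewed = {#499}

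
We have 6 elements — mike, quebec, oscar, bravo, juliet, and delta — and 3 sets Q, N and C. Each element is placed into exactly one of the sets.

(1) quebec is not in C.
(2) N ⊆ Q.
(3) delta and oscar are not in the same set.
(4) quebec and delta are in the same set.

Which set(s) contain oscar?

oscar: C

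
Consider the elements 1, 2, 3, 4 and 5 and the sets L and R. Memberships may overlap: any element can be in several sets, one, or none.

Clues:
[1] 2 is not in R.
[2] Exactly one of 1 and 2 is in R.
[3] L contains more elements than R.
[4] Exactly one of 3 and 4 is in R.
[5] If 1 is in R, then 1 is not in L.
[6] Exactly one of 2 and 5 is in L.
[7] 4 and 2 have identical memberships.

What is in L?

L = {2, 3, 4}

From (1): 2 ∉ R.
(2) (exactly one): 1 ∈ R.
(5): 1 ∉ L.
(7): 4 matches 2: 4 ∉ R.
(4) (exactly one): 3 ∈ R.
Suppose 2 ∉ L: no assignment then satisfies all the clues, so 2 ∈ L.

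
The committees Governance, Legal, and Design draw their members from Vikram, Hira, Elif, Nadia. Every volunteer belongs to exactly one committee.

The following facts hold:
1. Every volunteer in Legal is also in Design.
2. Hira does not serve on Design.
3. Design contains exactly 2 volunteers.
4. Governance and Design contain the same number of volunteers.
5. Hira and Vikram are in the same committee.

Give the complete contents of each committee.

Governance = {Hira, Vikram}; Legal = {}; Design = {Elif, Nadia}

From (2): Hira ∉ Design.
(1) contrapositive: Hira ∉ Legal.
(5): Vikram matches Hira: Vikram ∉ Legal.
(5): Vikram matches Hira: Vikram ∉ Design.
Only one committee left: Vikram ∈ Governance.
Only one committee left: Hira ∈ Governance.
(3): only 2 candidates remain for Design, so all are in.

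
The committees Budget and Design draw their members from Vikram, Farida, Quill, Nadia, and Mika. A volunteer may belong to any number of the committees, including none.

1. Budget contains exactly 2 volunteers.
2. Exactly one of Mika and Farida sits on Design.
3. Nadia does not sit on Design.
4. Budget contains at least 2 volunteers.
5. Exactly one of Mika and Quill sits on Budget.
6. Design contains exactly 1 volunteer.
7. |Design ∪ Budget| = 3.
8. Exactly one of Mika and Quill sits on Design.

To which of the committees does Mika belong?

Mika: Design

From (3): Nadia ∉ Design.
Suppose Mika ∈ Budget: no assignment then satisfies all the clues, so Mika ∉ Budget.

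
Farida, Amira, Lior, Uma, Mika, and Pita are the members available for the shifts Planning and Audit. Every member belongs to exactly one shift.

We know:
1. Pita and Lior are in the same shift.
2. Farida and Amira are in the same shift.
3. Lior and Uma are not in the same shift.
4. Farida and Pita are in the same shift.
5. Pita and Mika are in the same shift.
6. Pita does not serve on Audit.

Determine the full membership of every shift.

Planning = {Amira, Farida, Lior, Mika, Pita}; Audit = {Uma}

From (6): Pita ∉ Audit.
(1): Lior matches Pita: Lior ∉ Audit.
(4): Farida matches Pita: Farida ∉ Audit.
(5): Mika matches Pita: Mika ∉ Audit.
Only one shift left: Farida ∈ Planning.
Only one shift left: Lior ∈ Planning.
Only one shift left: Mika ∈ Planning.
Only one shift left: Pita ∈ Planning.
(2): Amira matches Farida: Amira ∈ Planning.
(3): Uma ∉ Planning.
Only one shift left: Uma ∈ Audit.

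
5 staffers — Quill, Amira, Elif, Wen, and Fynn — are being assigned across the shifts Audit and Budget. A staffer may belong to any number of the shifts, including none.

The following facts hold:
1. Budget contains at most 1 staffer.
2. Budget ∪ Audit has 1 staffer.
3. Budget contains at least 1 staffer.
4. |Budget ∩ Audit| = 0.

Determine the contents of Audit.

Audit = {}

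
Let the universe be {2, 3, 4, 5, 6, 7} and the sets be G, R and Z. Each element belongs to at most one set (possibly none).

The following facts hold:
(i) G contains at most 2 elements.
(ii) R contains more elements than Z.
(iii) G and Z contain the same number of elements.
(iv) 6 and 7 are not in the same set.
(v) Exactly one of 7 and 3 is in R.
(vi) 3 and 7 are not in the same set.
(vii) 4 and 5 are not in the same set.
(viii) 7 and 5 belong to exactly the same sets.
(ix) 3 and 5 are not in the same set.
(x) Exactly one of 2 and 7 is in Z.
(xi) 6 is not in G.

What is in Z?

Z = {2}

From (xi): 6 ∉ G.
Suppose 2 ∉ Z: no assignment then satisfies all the clues, so 2 ∈ Z.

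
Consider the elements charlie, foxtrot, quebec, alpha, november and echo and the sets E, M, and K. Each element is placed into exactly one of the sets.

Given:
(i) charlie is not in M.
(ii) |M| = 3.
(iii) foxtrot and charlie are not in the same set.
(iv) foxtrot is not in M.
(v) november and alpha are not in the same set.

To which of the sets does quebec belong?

quebec: M

From (i): charlie ∉ M.
From (iv): foxtrot ∉ M.
Suppose quebec ∈ E: no assignment then satisfies all the clues, so quebec ∉ E.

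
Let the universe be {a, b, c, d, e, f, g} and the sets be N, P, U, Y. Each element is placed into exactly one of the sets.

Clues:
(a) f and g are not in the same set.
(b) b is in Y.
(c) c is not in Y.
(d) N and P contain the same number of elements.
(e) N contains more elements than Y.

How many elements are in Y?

1

From (b): b ∈ Y.
From (c): c ∉ Y.
Suppose a ∈ Y: no assignment then satisfies all the clues, so a ∉ Y.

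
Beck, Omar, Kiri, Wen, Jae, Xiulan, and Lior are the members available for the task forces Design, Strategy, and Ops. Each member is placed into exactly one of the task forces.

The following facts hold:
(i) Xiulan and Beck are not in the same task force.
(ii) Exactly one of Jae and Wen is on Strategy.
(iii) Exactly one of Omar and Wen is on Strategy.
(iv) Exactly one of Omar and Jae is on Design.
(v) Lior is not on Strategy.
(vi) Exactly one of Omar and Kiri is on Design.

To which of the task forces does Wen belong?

Wen: Strategy

From (v): Lior ∉ Strategy.
Suppose Wen ∈ Design: no assignment then satisfies all the clues, so Wen ∉ Design.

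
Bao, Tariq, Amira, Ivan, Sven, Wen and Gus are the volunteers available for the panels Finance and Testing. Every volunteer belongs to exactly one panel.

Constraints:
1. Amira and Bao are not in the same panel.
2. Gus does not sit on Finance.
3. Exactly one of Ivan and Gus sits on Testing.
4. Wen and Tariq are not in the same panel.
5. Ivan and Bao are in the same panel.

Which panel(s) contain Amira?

From (2): Gus ∉ Finance.
Only one panel left: Gus ∈ Testing.
(3) (exactly one): Ivan ∉ Testing.
(5): Bao matches Ivan: Bao ∉ Testing.
Only one panel left: Bao ∈ Finance.
Only one panel left: Ivan ∈ Finance.
(1): Amira ∉ Finance.
Only one panel left: Amira ∈ Testing.

Amira: Testing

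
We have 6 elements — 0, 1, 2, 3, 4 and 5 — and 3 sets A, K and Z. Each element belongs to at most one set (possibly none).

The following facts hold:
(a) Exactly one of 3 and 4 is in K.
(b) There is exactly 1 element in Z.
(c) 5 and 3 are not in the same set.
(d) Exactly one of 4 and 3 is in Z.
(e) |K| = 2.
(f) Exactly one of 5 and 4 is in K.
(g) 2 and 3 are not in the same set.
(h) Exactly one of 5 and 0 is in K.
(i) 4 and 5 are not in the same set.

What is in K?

K = {0, 4}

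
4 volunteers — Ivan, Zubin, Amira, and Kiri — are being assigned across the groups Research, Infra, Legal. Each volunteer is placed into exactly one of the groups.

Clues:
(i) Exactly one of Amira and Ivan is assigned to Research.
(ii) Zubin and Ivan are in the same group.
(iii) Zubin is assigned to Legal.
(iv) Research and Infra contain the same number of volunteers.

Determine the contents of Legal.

Legal = {Ivan, Zubin}

From (iii): Zubin ∈ Legal.
(ii): Ivan matches Zubin: Ivan ∉ Research.
(ii): Ivan matches Zubin: Ivan ∉ Infra.
(ii): Ivan matches Zubin: Ivan ∈ Legal.
(i) (exactly one): Amira ∈ Research.
Suppose Kiri ∈ Legal: no assignment then satisfies all the clues, so Kiri ∉ Legal.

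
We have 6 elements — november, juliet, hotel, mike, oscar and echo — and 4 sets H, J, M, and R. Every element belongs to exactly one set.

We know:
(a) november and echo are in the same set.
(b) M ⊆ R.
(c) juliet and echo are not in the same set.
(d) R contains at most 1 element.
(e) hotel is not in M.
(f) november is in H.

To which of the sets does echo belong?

From (e): hotel ∉ M.
From (f): november ∈ H.
(a): echo matches november: echo ∈ H.
(c): juliet ∉ H.

echo: H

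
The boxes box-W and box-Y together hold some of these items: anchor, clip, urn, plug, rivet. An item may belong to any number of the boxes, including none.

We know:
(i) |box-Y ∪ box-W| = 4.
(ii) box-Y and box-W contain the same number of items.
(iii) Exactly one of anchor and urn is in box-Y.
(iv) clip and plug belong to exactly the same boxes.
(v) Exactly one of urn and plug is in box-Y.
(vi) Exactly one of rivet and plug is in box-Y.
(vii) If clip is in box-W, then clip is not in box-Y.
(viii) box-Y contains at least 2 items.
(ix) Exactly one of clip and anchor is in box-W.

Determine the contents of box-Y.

box-Y = {rivet, urn}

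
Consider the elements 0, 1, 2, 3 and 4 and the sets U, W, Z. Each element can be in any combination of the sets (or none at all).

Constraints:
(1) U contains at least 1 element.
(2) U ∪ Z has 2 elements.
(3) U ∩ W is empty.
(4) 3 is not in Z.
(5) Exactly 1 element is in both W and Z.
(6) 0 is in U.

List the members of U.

U = {0}

From (4): 3 ∉ Z.
From (6): 0 ∈ U.
(3) (disjoint): 0 ∉ W.
Suppose 1 ∈ U: no assignment then satisfies all the clues, so 1 ∉ U.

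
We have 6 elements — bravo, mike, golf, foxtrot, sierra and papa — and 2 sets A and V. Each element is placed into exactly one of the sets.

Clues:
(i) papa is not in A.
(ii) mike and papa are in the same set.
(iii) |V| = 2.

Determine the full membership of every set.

A = {bravo, foxtrot, golf, sierra}; V = {mike, papa}

From (i): papa ∉ A.
(ii): mike matches papa: mike ∉ A.
Only one set left: mike ∈ V.
Only one set left: papa ∈ V.
(iii): V already has 2, so the rest are out.
Only one set left: bravo ∈ A.
Only one set left: golf ∈ A.
Only one set left: foxtrot ∈ A.
Only one set left: sierra ∈ A.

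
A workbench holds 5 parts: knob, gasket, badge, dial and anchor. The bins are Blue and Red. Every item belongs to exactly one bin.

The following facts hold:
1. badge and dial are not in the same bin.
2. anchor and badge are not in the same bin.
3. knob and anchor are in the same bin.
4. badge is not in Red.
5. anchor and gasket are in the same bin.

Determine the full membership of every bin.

Blue = {badge}; Red = {anchor, dial, gasket, knob}

From (4): badge ∉ Red.
Only one bin left: badge ∈ Blue.
(1): dial ∉ Blue.
(2): anchor ∉ Blue.
(3): knob matches anchor: knob ∉ Blue.
(5): gasket matches anchor: gasket ∉ Blue.
Only one bin left: knob ∈ Red.
Only one bin left: gasket ∈ Red.
Only one bin left: dial ∈ Red.
Only one bin left: anchor ∈ Red.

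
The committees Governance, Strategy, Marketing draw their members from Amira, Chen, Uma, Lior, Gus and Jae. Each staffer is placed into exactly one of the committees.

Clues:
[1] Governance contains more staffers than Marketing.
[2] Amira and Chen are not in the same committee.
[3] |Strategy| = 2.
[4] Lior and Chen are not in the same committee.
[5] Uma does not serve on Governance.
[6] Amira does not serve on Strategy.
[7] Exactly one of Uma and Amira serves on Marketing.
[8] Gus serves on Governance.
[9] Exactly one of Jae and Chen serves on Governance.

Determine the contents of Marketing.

Marketing = {Amira}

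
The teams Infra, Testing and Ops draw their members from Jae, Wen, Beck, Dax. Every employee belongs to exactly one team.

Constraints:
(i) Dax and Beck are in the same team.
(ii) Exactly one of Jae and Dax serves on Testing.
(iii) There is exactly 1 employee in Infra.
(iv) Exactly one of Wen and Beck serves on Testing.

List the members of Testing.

Testing = {Beck, Dax}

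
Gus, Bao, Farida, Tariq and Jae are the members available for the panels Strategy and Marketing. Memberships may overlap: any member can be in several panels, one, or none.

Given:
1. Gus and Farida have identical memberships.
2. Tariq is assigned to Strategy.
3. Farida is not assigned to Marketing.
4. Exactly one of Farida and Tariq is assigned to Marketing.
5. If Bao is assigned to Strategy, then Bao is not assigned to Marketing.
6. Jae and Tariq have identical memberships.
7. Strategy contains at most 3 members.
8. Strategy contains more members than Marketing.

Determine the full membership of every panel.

Strategy = {Bao, Jae, Tariq}; Marketing = {Jae, Tariq}

From (2): Tariq ∈ Strategy.
From (3): Farida ∉ Marketing.
(1): Gus matches Farida: Gus ∉ Marketing.
(4) (exactly one): Tariq ∈ Marketing.
(6): Jae matches Tariq: Jae ∈ Strategy.
(6): Jae matches Tariq: Jae ∈ Marketing.
Suppose Gus ∈ Strategy: no assignment then satisfies all the clues, so Gus ∉ Strategy.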